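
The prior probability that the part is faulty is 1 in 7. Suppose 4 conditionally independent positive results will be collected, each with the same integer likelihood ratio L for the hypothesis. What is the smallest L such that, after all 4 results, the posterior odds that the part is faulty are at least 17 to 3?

Prior odds = (1/7)/(6/7) = 1/6.
Target odds = 17/3.
Need L⁴ ≥ 17/3 ÷ (1/6) = 34.
2⁴ = 16 < 34 ≤ 81 = 3⁴, so L = 3.

3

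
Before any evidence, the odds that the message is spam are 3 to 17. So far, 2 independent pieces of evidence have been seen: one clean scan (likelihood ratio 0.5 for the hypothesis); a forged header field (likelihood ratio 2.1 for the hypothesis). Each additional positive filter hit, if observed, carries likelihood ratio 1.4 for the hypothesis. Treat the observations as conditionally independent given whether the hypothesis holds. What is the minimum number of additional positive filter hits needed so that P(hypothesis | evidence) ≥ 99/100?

Prior odds = 3/17.
Combined Bayes factor of the evidence already in hand = 0.5 × 2.1 = 1.05.
Odds after that evidence = (3/17) × 1.05 = 63/340.
Target odds = 0.99/0.01 = 99.
Need 1.4ⁿ ≥ 99 ÷ (63/340) = 3740/7.
1.4¹⁸ ≈426.879 falls short of 3740/7 but 1.4¹⁹ ≈597.63 reaches it, so n = 19.

19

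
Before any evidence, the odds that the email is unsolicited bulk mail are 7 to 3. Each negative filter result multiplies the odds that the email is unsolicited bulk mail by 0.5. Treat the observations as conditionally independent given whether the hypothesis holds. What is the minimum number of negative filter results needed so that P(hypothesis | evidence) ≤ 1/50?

Prior odds = 7/3.
Likelihood ratio per negative filter result = 0.5.
Target posterior odds = 0.02/0.98 = 1/49.
Need (7/3) × 0.5ⁿ ≤ 1/49, i.e. 0.5ⁿ ≤ 3/343.
0.5⁶ = 0.015625 is still above 3/343 but 0.5⁷ = 0.0078125 is at or below it, so n = 7.

7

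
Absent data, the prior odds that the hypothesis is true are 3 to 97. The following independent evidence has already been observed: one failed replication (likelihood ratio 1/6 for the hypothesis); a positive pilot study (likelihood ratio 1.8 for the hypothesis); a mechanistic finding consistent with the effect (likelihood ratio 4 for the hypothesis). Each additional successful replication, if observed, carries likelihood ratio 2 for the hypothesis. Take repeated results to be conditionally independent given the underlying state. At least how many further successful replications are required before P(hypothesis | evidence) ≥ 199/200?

13

Prior odds = 3/97.
Combined Bayes factor of the evidence already in hand = (1/6) × 1.8 × 4 = 1.2.
Odds after that evidence = (3/97) × 1.2 = 18/485.
Target odds = 0.995/0.005 = 199.
Need 2ⁿ ≥ 199 ÷ (18/485) = 96515/18.
2¹² = 4096 falls short of 96515/18 but 2¹³ = 8192 reaches it, so n = 13.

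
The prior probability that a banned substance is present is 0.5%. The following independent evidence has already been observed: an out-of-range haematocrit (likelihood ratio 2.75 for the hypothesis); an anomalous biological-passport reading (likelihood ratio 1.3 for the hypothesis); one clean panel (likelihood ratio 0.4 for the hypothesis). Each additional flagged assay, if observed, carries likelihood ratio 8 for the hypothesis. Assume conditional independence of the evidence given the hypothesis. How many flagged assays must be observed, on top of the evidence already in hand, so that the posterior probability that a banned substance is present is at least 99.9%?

Prior odds = 0.005/0.995 = 1/199.
Combined Bayes factor of the evidence already in hand = 2.75 × 1.3 × 0.4 = 1.43.
Odds after that evidence = (1/199) × 1.43 = 143/19900.
Target odds = 0.999/0.001 = 999.
Need 8ⁿ ≥ 999 ÷ (143/19900) = 19880100/143.
8⁵ = 32768 falls short of 19880100/143 but 8⁶ = 262144 reaches it, so n = 6.

6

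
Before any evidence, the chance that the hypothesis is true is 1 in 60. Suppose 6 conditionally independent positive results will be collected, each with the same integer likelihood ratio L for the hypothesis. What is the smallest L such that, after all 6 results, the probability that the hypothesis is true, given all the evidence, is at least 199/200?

Prior odds = (1/60)/(59/60) = 1/59.
Target odds = 0.995/0.005 = 199.
Need L⁶ ≥ 199 ÷ (1/59) = 11741.
4⁶ = 4096 < 11741 ≤ 15625 = 5⁶, so L = 5.

5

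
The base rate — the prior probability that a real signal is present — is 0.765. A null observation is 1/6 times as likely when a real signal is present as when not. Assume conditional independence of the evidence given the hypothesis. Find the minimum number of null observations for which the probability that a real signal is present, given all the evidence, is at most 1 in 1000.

5

Prior odds = 0.765/0.235 = 153/47.
Likelihood ratio per null observation = 1/6.
Target posterior odds = 0.001/0.999 = 1/999.
Require (1/6)ⁿ ≤ 1/999 ÷ (153/47) = 47/152847.
(1/6)⁴ = 1/1296 is still above 47/152847 but (1/6)⁵ = 1/7776 is at or below it, so n = 5.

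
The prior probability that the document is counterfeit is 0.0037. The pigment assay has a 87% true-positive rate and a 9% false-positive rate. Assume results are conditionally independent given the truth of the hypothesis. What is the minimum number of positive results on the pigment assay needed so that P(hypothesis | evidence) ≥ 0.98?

5

Prior odds = 0.0037/0.9963 = 37/9963.
Likelihood ratio of a positive result = 0.87/0.09 = 29/3.
Target odds: 0.98 ÷ 0.02 = 49.
Require (29/3)ⁿ ≥ 49 ÷ (37/9963) = 488187/37.
(29/3)⁴ = 707281/81 falls short of 488187/37 but (29/3)⁵ = 20511149/243 reaches it, so n = 5.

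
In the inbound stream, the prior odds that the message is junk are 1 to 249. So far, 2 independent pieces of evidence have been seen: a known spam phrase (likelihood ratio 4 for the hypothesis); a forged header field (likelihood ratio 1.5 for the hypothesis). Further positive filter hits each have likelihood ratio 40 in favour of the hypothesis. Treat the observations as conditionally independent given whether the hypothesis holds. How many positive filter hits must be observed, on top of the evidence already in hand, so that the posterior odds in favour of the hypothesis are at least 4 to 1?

Prior odds = 1/249.
Combined Bayes factor of the evidence already in hand = 4 × 1.5 = 6.
Odds after that evidence = (1/249) × 6 = 2/83.
Target odds = 4.
Need 40ⁿ ≥ 4 ÷ (2/83) = 166.
40¹ = 40 falls short of 166 but 40² = 1600 reaches it, so n = 2.

2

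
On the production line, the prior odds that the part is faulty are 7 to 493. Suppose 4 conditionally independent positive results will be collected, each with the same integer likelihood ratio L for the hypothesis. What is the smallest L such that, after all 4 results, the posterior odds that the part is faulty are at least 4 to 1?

Prior odds = 7/493.
Target odds = 4.
Need L⁴ ≥ 4 ÷ (7/493) = 1972/7.
4⁴ = 256 < 1972/7 ≤ 625 = 5⁴, so L = 5.

5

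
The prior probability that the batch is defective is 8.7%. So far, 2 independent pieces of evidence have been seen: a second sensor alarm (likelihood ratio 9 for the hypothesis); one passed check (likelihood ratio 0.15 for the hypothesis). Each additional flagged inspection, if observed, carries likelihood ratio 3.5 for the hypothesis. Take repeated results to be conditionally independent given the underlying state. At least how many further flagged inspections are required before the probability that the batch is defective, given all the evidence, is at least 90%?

Prior odds = 0.087/0.913 = 87/913.
Combined Bayes factor of the evidence already in hand = 9 × 0.15 = 1.35.
Odds after that evidence = (87/913) × 1.35 = 2349/18260.
Target odds = 0.9/0.1 = 9.
Need 3.5ⁿ ≥ 9 ÷ (2349/18260) = 18260/261.
3.5³ = 42.875 falls short of 18260/261 but 3.5⁴ = 150.0625 reaches it, so n = 4.

4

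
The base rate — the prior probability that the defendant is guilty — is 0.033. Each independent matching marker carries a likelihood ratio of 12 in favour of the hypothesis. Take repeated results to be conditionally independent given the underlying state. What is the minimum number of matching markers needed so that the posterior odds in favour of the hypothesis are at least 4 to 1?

Prior odds: 0.033 ÷ 0.967 = 33/967.
Likelihood ratio per matching marker = 12.
Target odds = 4.
Need (33/967) × 12ⁿ ≥ 4, i.e. 12ⁿ ≥ 3868/33.
12¹ = 12 falls short of 3868/33 but 12² = 144 reaches it, so n = 2.

2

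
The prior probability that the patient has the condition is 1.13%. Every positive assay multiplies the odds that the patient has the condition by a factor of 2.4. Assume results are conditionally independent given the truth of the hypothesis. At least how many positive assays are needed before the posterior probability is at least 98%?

10

Prior odds = 0.0113/0.9887 = 113/9887.
Likelihood ratio per positive assay = 2.4.
Target posterior odds = 0.98/0.02 = 49.
Require 2.4ⁿ ≥ 49 ÷ (113/9887) = 484463/113.
2.4⁹ ≈2641.81 falls short of 484463/113 but 2.4¹⁰ ≈6340.34 reaches it, so n = 10.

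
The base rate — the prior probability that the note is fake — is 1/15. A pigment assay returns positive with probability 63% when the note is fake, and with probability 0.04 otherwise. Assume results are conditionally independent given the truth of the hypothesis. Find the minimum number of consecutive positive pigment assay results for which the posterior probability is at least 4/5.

2

Prior odds: (1/15) ÷ (14/15) = 1/14.
Likelihood ratio of a positive result = 0.63/0.04 = 15.75.
Target posterior odds = 0.8/0.2 = 4.
Need (1/14) × 15.75ⁿ ≥ 4, i.e. 15.75ⁿ ≥ 56.
15.75¹ = 15.75 falls short of 56 but 15.75² = 248.0625 reaches it, so n = 2.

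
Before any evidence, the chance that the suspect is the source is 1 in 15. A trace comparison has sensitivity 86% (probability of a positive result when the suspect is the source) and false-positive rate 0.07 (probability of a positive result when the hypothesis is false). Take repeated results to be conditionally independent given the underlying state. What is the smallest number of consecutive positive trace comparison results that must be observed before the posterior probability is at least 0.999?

Prior odds: (1/15) ÷ (14/15) = 1/14.
Likelihood ratio of a positive result = 0.86/0.07 = 86/7.
Target posterior odds = 0.999/0.001 = 999.
Need (1/14) × (86/7)ⁿ ≥ 999, i.e. (86/7)ⁿ ≥ 13986.
(86/7)³ = 636056/343 falls short of 13986 but (86/7)⁴ = 54700816/2401 reaches it, so n = 4.

4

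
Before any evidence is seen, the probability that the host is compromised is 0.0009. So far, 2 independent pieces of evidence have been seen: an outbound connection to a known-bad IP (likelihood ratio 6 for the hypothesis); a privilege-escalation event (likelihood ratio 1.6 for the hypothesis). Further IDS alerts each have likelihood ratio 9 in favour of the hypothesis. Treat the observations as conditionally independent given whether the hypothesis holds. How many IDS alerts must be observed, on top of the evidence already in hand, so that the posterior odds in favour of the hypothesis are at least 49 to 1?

4

Prior odds = 0.0009/0.9991 = 9/9991.
Combined Bayes factor of the evidence already in hand = 6 × 1.6 = 9.6.
Odds after that evidence = (9/9991) × 9.6 = 432/49955.
Target odds = 49.
Need 9ⁿ ≥ 49 ÷ (432/49955) = 2447795/432.
9³ = 729 falls short of 2447795/432 but 9⁴ = 6561 reaches it, so n = 4.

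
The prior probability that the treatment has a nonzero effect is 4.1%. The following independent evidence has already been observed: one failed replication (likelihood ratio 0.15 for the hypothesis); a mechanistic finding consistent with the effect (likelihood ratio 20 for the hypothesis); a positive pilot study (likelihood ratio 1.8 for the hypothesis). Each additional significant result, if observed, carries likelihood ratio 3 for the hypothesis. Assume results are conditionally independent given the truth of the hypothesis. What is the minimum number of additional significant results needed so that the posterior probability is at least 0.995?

Prior odds = 0.041/0.959 = 41/959.
Combined Bayes factor of the evidence already in hand = 0.15 × 20 × 1.8 = 5.4.
Odds after that evidence = (41/959) × 5.4 = 1107/4795.
Target odds = 0.995/0.005 = 199.
Need 3ⁿ ≥ 199 ÷ (1107/4795) = 954205/1107.
3⁶ = 729 falls short of 954205/1107 but 3⁷ = 2187 reaches it, so n = 7.

7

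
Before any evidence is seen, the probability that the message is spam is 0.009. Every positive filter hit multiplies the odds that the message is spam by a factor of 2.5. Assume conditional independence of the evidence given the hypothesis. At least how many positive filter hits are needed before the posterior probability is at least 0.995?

Prior odds: 0.009 ÷ 0.991 = 9/991.
Likelihood ratio per positive filter hit = 2.5.
Target odds: 0.995 ÷ 0.005 = 199.
Need (9/991) × 2.5ⁿ ≥ 199, i.e. 2.5ⁿ ≥ 197209/9.
2.5¹⁰ = 9765625/1024 falls short of 197209/9 but 2.5¹¹ = 48828125/2048 reaches it, so n = 11.

11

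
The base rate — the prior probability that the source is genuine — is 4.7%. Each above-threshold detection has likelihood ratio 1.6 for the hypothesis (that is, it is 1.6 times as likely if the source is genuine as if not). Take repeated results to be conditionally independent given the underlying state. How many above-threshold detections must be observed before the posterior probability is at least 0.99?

Prior odds: 0.047 ÷ 0.953 = 47/953.
Likelihood ratio per above-threshold detection = 1.6.
Target odds: 0.99 ÷ 0.01 = 99.
Need (47/953) × 1.6ⁿ ≥ 99, i.e. 1.6ⁿ ≥ 94347/47.
1.6¹⁶ ≈1844.67 falls short of 94347/47 but 1.6¹⁷ ≈2951.48 reaches it, so n = 17.

17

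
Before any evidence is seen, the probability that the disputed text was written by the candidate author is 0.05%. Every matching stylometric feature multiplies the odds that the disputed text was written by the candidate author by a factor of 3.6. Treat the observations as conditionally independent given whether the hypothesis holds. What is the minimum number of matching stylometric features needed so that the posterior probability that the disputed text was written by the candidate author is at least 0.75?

7

Prior odds = 0.0005/0.9995 = 1/1999.
Likelihood ratio per matching stylometric feature = 3.6.
Target posterior odds = 0.75/0.25 = 3.
Need (1/1999) × 3.6ⁿ ≥ 3, i.e. 3.6ⁿ ≥ 5997.
3.6⁶ = 34012224/15625 falls short of 5997 but 3.6⁷ = 612220032/78125 reaches it, so n = 7.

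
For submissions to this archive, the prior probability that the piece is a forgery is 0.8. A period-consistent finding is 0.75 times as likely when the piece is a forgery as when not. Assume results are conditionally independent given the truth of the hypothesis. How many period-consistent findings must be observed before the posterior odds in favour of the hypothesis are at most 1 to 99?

Prior odds: 0.8 ÷ 0.2 = 4.
Likelihood ratio per period-consistent finding = 0.75.
Target odds = 1/99.
Need 4 × 0.75ⁿ ≤ 1/99, i.e. 0.75ⁿ ≤ 1/396.
0.75²⁰ ≈0.00317121 is still above 1/396 but 0.75²¹ ≈0.00237841 is at or below it, so n = 21.

21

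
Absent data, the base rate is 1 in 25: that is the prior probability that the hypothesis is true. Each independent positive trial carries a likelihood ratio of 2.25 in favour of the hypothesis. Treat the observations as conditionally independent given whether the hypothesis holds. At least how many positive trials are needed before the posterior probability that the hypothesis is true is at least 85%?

Prior odds = 0.04/0.96 = 1/24.
Likelihood ratio per positive trial = 2.25.
Target posterior odds = 0.85/0.15 = 17/3.
Need (1/24) × 2.25ⁿ ≥ 17/3, i.e. 2.25ⁿ ≥ 136.
2.25⁶ = 531441/4096 falls short of 136 but 2.25⁷ = 4782969/16384 reaches it, so n = 7.

7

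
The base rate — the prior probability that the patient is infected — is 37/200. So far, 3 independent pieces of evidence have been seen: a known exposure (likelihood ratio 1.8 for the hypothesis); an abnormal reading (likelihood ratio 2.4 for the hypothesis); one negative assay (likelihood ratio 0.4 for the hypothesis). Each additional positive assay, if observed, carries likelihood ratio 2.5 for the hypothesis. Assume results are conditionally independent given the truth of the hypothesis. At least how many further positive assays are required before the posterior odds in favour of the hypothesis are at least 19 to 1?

Prior odds = 0.185/0.815 = 37/163.
Combined Bayes factor of the evidence already in hand = 1.8 × 2.4 × 0.4 = 1.728.
Odds after that evidence = (37/163) × 1.728 = 7992/20375.
Target odds = 19.
Need 2.5ⁿ ≥ 19 ÷ (7992/20375) = 387125/7992.
2.5⁴ = 39.0625 falls short of 387125/7992 but 2.5⁵ = 97.65625 reaches it, so n = 5.

5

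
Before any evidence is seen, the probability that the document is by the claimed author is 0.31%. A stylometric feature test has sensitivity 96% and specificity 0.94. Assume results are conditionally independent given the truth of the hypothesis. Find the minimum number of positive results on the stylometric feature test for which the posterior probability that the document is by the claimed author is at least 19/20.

Prior odds: 0.0031 ÷ 0.9969 = 31/9969.
False-positive rate = 1 − 0.94 = 0.06; likelihood ratio of a positive = 0.96/0.06 = 16.
Target odds: 0.95 ÷ 0.05 = 19.
Require 16ⁿ ≥ 19 ÷ (31/9969) = 189411/31.
16³ = 4096 falls short of 189411/31 but 16⁴ = 65536 reaches it, so n = 4.

4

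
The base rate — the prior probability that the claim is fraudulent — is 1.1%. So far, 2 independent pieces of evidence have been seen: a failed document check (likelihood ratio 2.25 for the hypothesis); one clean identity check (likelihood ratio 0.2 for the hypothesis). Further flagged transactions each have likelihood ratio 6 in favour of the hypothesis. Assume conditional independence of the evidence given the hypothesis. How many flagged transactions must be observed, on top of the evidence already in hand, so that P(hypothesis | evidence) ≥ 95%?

5

Prior odds = 0.011/0.989 = 11/989.
Combined Bayes factor of the evidence already in hand = 2.25 × 0.2 = 0.45.
Odds after that evidence = (11/989) × 0.45 = 99/19780.
Target odds = 0.95/0.05 = 19.
Need 6ⁿ ≥ 19 ÷ (99/19780) = 375820/99.
6⁴ = 1296 falls short of 375820/99 but 6⁵ = 7776 reaches it, so n = 5.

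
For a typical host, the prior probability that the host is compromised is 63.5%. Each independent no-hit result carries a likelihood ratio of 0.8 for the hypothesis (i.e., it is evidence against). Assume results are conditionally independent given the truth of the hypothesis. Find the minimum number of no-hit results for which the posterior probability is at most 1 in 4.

8

Prior odds: 0.635 ÷ 0.365 = 127/73.
Likelihood ratio per no-hit result = 0.8.
Target odds: 0.25 ÷ 0.75 = 1/3.
Need (127/73) × 0.8ⁿ ≤ 1/3, i.e. 0.8ⁿ ≤ 73/381.
0.8⁷ = 16384/78125 is still above 73/381 but 0.8⁸ = 65536/390625 is at or below it, so n = 8.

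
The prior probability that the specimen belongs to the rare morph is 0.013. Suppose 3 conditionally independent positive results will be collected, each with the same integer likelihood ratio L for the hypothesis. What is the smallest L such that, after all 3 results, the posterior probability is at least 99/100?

Prior odds = 0.013/0.987 = 13/987.
Target odds = 0.99/0.01 = 99.
Need L³ ≥ 99 ÷ (13/987) = 97713/13.
19³ = 6859 < 97713/13 ≤ 8000 = 20³, so L = 20.

20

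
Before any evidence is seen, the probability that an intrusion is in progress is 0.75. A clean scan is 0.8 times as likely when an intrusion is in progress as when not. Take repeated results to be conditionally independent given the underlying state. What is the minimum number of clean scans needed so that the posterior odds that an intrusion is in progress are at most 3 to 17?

Prior odds: 0.75 ÷ 0.25 = 3.
Likelihood ratio per clean scan = 0.8.
Target odds = 3/17.
Need 3 × 0.8ⁿ ≤ 3/17, i.e. 0.8ⁿ ≤ 1/17.
0.8¹² = 16777216/244140625 is still above 1/17 but 0.8¹³ ≈0.0549756 is at or below it, so n = 13.

13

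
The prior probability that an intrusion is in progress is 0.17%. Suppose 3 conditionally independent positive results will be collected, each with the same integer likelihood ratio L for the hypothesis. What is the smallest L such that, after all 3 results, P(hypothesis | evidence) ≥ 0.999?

84

Prior odds = 0.0017/0.9983 = 17/9983.
Target odds = 0.999/0.001 = 999.
Need L³ ≥ 999 ÷ (17/9983) = 9973017/17.
83³ = 571787 < 9973017/17 ≤ 592704 = 84³, so L = 84.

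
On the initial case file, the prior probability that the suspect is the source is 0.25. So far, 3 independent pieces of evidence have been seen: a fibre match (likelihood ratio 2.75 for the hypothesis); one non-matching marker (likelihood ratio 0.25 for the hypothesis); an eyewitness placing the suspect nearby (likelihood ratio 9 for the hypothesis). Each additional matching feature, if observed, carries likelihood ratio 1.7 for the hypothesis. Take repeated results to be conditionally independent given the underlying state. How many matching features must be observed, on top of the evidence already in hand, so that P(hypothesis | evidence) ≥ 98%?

6

Prior odds = 0.25/0.75 = 1/3.
Combined Bayes factor of the evidence already in hand = 2.75 × 0.25 × 9 = 6.1875.
Odds after that evidence = (1/3) × 6.1875 = 2.0625.
Target odds = 0.98/0.02 = 49.
Need 1.7ⁿ ≥ 49 ÷ 2.0625 = 784/33.
1.7⁵ = 1419857/100000 falls short of 784/33 but 1.7⁶ = 24137569/1000000 reaches it, so n = 6.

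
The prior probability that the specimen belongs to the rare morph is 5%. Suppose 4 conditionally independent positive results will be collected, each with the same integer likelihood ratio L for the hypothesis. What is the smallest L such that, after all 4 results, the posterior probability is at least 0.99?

7

Prior odds = 0.05/0.95 = 1/19.
Target odds = 0.99/0.01 = 99.
Need L⁴ ≥ 99 ÷ (1/19) = 1881.
6⁴ = 1296 < 1881 ≤ 2401 = 7⁴, so L = 7.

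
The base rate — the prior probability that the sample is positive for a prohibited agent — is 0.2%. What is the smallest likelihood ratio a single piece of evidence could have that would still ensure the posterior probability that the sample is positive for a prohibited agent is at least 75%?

Prior odds = 0.002/0.998 = 1/499.
Target odds = 0.75/0.25 = 3.
Required Bayes factor = 3 ÷ (1/499) = 1497.

1497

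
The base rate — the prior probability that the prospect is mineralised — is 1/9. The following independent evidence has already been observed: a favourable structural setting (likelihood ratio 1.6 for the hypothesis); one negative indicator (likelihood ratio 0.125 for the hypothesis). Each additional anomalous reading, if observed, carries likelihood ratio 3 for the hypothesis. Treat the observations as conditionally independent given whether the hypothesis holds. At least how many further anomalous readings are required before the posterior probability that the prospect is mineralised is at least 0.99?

8

Prior odds = (1/9)/(8/9) = 0.125.
Combined Bayes factor of the evidence already in hand = 1.6 × 0.125 = 0.2.
Odds after that evidence = 0.125 × 0.2 = 0.025.
Target odds = 0.99/0.01 = 99.
Need 3ⁿ ≥ 99 ÷ 0.025 = 3960.
3⁷ = 2187 falls short of 3960 but 3⁸ = 6561 reaches it, so n = 8.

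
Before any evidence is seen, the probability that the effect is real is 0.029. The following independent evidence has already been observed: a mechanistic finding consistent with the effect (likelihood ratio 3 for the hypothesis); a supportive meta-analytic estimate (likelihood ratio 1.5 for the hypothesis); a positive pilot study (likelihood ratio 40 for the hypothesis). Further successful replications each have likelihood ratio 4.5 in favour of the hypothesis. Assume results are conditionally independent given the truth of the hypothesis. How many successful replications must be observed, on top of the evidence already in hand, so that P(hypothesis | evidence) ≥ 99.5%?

Prior odds = 0.029/0.971 = 29/971.
Combined Bayes factor of the evidence already in hand = 3 × 1.5 × 40 = 180.
Odds after that evidence = (29/971) × 180 = 5220/971.
Target odds = 0.995/0.005 = 199.
Need 4.5ⁿ ≥ 199 ÷ (5220/971) = 193229/5220.
4.5² = 20.25 falls short of 193229/5220 but 4.5³ = 91.125 reaches it, so n = 3.

3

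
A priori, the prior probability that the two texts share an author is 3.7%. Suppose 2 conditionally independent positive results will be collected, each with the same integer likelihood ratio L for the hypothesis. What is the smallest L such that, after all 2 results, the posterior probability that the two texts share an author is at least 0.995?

72

Prior odds = 0.037/0.963 = 37/963.
Target odds = 0.995/0.005 = 199.
Need L² ≥ 199 ÷ (37/963) = 191637/37.
71² = 5041 < 191637/37 ≤ 5184 = 72², so L = 72.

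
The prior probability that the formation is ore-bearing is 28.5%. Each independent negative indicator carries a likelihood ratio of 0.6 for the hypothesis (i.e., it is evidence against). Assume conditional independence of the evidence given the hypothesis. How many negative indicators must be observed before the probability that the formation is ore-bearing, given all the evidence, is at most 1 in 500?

11

Prior odds = 0.285/0.715 = 57/143.
Likelihood ratio per negative indicator = 0.6.
Target posterior odds = 0.002/0.998 = 1/499.
Require 0.6ⁿ ≤ 1/499 ÷ (57/143) = 143/28443.
0.6¹⁰ = 59049/9765625 is still above 143/28443 but 0.6¹¹ = 177147/48828125 is at or below it, so n = 11.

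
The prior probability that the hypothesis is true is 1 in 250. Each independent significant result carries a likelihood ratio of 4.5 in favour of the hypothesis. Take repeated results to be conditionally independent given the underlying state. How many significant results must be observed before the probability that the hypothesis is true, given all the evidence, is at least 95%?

6

Prior odds: 0.004 ÷ 0.996 = 1/249.
Likelihood ratio per significant result = 4.5.
Target posterior odds = 0.95/0.05 = 19.
Need (1/249) × 4.5ⁿ ≥ 19, i.e. 4.5ⁿ ≥ 4731.
4.5⁵ = 1845.28125 falls short of 4731 but 4.5⁶ = 8303.765625 reaches it, so n = 6.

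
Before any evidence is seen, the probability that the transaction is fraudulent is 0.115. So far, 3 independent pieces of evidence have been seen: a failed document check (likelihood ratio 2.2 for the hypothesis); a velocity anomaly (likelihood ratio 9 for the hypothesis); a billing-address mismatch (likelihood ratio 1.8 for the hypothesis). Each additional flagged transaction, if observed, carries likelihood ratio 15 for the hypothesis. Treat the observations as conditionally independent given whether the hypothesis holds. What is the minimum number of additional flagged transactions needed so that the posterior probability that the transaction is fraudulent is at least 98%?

Prior odds = 0.115/0.885 = 23/177.
Combined Bayes factor of the evidence already in hand = 2.2 × 9 × 1.8 = 35.64.
Odds after that evidence = (23/177) × 35.64 = 6831/1475.
Target odds = 0.98/0.02 = 49.
Need 15ⁿ ≥ 49 ÷ (6831/1475) = 72275/6831.
15¹ = 15, which meets the required 72275/6831; so n = 1.

1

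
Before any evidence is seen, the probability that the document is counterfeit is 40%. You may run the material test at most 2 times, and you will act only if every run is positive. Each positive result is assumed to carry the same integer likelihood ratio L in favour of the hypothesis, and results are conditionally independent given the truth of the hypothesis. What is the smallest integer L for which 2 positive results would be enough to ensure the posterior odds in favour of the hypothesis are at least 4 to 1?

3

Prior odds = 0.4/0.6 = 2/3.
Target odds = 4.
Need L² ≥ 4 ÷ (2/3) = 6.
2² = 4 < 6 ≤ 9 = 3², so L = 3.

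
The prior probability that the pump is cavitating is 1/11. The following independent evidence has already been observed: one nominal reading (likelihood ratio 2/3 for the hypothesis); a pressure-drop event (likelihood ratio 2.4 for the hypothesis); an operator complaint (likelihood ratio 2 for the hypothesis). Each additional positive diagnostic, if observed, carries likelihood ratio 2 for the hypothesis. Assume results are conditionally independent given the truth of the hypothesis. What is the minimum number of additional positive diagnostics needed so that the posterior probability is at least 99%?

9

Prior odds = (1/11)/(10/11) = 0.1.
Combined Bayes factor of the evidence already in hand = (2/3) × 2.4 × 2 = 3.2.
Odds after that evidence = 0.1 × 3.2 = 0.32.
Target odds = 0.99/0.01 = 99.
Need 2ⁿ ≥ 99 ÷ 0.32 = 309.375.
2⁸ = 256 falls short of 309.375 but 2⁹ = 512 reaches it, so n = 9.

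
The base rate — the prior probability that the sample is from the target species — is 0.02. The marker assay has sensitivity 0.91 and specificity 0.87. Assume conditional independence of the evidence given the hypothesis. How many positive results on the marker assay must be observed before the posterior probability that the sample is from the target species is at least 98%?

Prior odds: 0.02 ÷ 0.98 = 1/49.
False-positive rate = 1 − 0.87 = 0.13; likelihood ratio of a positive = 0.91/0.13 = 7.
Target odds: 0.98 ÷ 0.02 = 49.
Require 7ⁿ ≥ 49 ÷ (1/49) = 2401.
7³ = 343 falls short of 2401 but 7⁴ = 2401 reaches it, so n = 4.

4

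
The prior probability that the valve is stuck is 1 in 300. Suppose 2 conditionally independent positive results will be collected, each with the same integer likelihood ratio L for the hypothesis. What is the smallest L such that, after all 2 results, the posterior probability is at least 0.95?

Prior odds = (1/300)/(299/300) = 1/299.
Target odds = 0.95/0.05 = 19.
Need L² ≥ 19 ÷ (1/299) = 5681.
75² = 5625 < 5681 ≤ 5776 = 76², so L = 76.

76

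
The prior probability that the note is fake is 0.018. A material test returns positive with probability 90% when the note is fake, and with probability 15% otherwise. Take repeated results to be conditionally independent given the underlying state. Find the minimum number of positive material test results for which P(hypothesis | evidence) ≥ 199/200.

6

Prior odds = 0.018/0.982 = 9/491.
Likelihood ratio of a positive result = 0.9/0.15 = 6.
Target odds: 0.995 ÷ 0.005 = 199.
Require 6ⁿ ≥ 199 ÷ (9/491) = 97709/9.
6⁵ = 7776 falls short of 97709/9 but 6⁶ = 46656 reaches it, so n = 6.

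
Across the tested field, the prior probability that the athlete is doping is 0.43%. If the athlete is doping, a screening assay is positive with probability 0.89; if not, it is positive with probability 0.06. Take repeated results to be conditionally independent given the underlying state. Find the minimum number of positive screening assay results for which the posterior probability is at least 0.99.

4

Prior odds = 0.0043/0.9957 = 43/9957.
Likelihood ratio of a positive = 0.89/0.06 = 89/6.
Target posterior odds = 0.99/0.01 = 99.
Need (43/9957) × (89/6)ⁿ ≥ 99, i.e. (89/6)ⁿ ≥ 985743/43.
(89/6)³ = 704969/216 falls short of 985743/43 but (89/6)⁴ = 62742241/1296 reaches it, so n = 4.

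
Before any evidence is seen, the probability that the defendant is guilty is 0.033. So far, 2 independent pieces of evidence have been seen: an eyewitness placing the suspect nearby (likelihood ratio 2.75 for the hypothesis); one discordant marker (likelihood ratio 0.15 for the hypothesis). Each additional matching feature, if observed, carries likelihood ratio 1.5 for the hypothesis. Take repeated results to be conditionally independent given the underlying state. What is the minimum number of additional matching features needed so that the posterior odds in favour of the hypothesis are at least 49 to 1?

Prior odds = 0.033/0.967 = 33/967.
Combined Bayes factor of the evidence already in hand = 2.75 × 0.15 = 0.4125.
Odds after that evidence = (33/967) × 0.4125 = 1089/77360.
Target odds = 49.
Need 1.5ⁿ ≥ 49 ÷ (1089/77360) = 3790640/1089.
1.5²⁰ ≈3325.26 falls short of 3790640/1089 but 1.5²¹ ≈4987.89 reaches it, so n = 21.

21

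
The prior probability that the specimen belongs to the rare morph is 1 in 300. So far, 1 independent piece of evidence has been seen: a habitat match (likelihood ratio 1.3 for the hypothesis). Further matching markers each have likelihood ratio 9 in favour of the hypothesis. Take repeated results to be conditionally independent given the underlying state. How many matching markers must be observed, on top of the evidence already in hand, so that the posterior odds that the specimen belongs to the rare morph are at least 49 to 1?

5

Prior odds = (1/300)/(299/300) = 1/299.
Bayes factor of the evidence already in hand = 1.3.
Odds after that evidence = (1/299) × 1.3 = 1/230.
Target odds = 49.
Need 9ⁿ ≥ 49 ÷ (1/230) = 11270.
9⁴ = 6561 falls short of 11270 but 9⁵ = 59049 reaches it, so n = 5.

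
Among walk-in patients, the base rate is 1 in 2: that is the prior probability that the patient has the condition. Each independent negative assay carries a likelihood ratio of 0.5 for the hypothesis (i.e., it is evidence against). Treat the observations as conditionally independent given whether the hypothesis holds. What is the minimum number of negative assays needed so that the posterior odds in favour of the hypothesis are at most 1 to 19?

5

Prior odds = 0.5/0.5 = 1.
Likelihood ratio per negative assay = 0.5.
Target odds = 1/19.
Require 0.5ⁿ ≤ 1/19 ÷ 1 = 1/19.
0.5⁴ = 0.0625 is still above 1/19 but 0.5⁵ = 0.03125 is at or below it, so n = 5.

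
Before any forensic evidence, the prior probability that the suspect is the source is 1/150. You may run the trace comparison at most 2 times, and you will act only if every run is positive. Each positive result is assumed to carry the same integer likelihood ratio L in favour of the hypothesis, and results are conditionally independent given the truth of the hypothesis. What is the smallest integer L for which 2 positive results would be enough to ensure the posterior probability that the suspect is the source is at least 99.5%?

173

Prior odds = (1/150)/(149/150) = 1/149.
Target odds = 0.995/0.005 = 199.
Need L² ≥ 199 ÷ (1/149) = 29651.
172² = 29584 < 29651 ≤ 29929 = 173², so L = 173.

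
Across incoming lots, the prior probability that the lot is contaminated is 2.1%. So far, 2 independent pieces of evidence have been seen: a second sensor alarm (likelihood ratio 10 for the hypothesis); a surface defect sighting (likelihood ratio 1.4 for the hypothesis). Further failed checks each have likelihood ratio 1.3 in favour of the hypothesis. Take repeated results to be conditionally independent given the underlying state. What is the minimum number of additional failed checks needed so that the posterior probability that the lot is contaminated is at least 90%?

13

Prior odds = 0.021/0.979 = 21/979.
Combined Bayes factor of the evidence already in hand = 10 × 1.4 = 14.
Odds after that evidence = (21/979) × 14 = 294/979.
Target odds = 0.9/0.1 = 9.
Need 1.3ⁿ ≥ 9 ÷ (294/979) = 2937/98.
1.3¹² ≈23.2981 falls short of 2937/98 but 1.3¹³ ≈30.2875 reaches it, so n = 13.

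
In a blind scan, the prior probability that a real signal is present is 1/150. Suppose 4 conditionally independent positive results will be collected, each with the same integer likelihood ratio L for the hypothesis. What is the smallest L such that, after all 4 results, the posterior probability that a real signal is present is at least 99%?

12

Prior odds = (1/150)/(149/150) = 1/149.
Target odds = 0.99/0.01 = 99.
Need L⁴ ≥ 99 ÷ (1/149) = 14751.
11⁴ = 14641 < 14751 ≤ 20736 = 12⁴, so L = 12.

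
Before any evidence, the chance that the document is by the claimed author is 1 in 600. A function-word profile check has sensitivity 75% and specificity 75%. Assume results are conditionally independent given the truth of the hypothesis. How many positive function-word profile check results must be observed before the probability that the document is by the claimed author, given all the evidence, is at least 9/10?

8

Prior odds: (1/600) ÷ (599/600) = 1/599.
False-positive rate = 1 − 0.75 = 0.25; likelihood ratio of a positive = 0.75/0.25 = 3.
Target odds: 0.9 ÷ 0.1 = 9.
Require 3ⁿ ≥ 9 ÷ (1/599) = 5391.
3⁷ = 2187 falls short of 5391 but 3⁸ = 6561 reaches it, so n = 8.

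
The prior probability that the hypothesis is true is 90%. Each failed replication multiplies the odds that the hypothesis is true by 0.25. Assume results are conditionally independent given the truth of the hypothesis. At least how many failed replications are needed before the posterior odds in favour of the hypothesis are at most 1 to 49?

Prior odds: 0.9 ÷ 0.1 = 9.
Likelihood ratio per failed replication = 0.25.
Target odds = 1/49.
Need 9 × 0.25ⁿ ≤ 1/49, i.e. 0.25ⁿ ≤ 1/441.
0.25⁴ = 0.00390625 is still above 1/441 but 0.25⁵ = 1/1024 is at or below it, so n = 5.

5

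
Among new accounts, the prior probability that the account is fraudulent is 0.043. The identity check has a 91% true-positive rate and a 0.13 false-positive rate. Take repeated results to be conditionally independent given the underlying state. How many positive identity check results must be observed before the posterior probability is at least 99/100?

Prior odds = 0.043/0.957 = 43/957.
Likelihood ratio of a positive result = 0.91/0.13 = 7.
Target odds: 0.99 ÷ 0.01 = 99.
Need (43/957) × 7ⁿ ≥ 99, i.e. 7ⁿ ≥ 94743/43.
7³ = 343 falls short of 94743/43 but 7⁴ = 2401 reaches it, so n = 4.

4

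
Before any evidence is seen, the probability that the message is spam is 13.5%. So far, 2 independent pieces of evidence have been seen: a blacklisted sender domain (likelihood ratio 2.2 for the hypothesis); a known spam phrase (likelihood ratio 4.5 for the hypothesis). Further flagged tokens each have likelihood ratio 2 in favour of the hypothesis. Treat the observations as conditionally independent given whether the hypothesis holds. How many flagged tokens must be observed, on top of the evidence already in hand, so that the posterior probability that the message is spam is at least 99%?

Prior odds = 0.135/0.865 = 27/173.
Combined Bayes factor of the evidence already in hand = 2.2 × 4.5 = 9.9.
Odds after that evidence = (27/173) × 9.9 = 2673/1730.
Target odds = 0.99/0.01 = 99.
Need 2ⁿ ≥ 99 ÷ (2673/1730) = 1730/27.
2⁶ = 64 falls short of 1730/27 but 2⁷ = 128 reaches it, so n = 7.

7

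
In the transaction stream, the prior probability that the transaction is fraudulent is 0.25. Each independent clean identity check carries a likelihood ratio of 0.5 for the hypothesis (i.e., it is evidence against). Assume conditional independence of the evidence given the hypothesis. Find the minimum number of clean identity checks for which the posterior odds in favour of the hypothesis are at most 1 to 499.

Prior odds = 0.25/0.75 = 1/3.
Likelihood ratio per clean identity check = 0.5.
Target odds = 1/499.
Require 0.5ⁿ ≤ 1/499 ÷ (1/3) = 3/499.
0.5⁷ = 0.0078125 is still above 3/499 but 0.5⁸ = 0.00390625 is at or below it, so n = 8.

8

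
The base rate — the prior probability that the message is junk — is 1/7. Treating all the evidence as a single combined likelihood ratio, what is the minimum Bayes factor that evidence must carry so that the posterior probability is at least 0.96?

Prior odds = (1/7)/(6/7) = 1/6.
Target odds = 0.96/0.04 = 24.
Required Bayes factor = 24 ÷ (1/6) = 144.

144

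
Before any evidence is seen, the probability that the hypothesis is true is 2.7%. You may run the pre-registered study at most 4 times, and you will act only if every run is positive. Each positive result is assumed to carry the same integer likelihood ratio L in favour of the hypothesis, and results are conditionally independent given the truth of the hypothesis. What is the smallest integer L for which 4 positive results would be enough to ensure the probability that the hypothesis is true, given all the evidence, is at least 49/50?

7

Prior odds = 0.027/0.973 = 27/973.
Target odds = 0.98/0.02 = 49.
Need L⁴ ≥ 49 ÷ (27/973) = 47677/27.
6⁴ = 1296 < 47677/27 ≤ 2401 = 7⁴, so L = 7.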